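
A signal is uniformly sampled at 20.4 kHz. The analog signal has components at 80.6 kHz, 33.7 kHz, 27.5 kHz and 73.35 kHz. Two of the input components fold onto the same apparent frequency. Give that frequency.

7.1 kHz

fs/2 = 10.2 kHz.
80.6 kHz mod fs = 19.4 kHz.
19.4 kHz > fs/2 = 10.2 kHz, folds to fs − 19.4 kHz = 1 kHz.
33.7 kHz mod fs = 13.3 kHz.
13.3 kHz > fs/2 = 10.2 kHz, folds to fs − 13.3 kHz = 7.1 kHz.
27.5 kHz mod fs = 7.1 kHz.
7.1 kHz ≤ fs/2 = 10.2 kHz, appears at 7.1 kHz.
73.35 kHz mod fs = 12.15 kHz.
12.15 kHz > fs/2 = 10.2 kHz, folds to fs − 12.15 kHz = 8.25 kHz.
27.5 kHz and 33.7 kHz both map to 7.1 kHz.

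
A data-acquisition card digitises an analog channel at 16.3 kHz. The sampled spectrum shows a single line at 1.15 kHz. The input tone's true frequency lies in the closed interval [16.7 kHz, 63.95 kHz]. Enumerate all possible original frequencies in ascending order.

17.45 kHz, 31.45 kHz, 33.75 kHz, 47.75 kHz, 50.05 kHz

Frequencies that alias to 1.15 kHz are k·fs ± 1.15 kHz for integer k ≥ 0.
k=0: 1.15 kHz.
k=1: 15.15 kHz, 17.45 kHz.
k=2: 31.45 kHz, 33.75 kHz.
k=3: 47.75 kHz, 50.05 kHz.
k=4: 64.05 kHz, 66.35 kHz.
Within [16.7 kHz, 63.95 kHz]: 17.45 kHz, 31.45 kHz, 33.75 kHz, 47.75 kHz, 50.05 kHz.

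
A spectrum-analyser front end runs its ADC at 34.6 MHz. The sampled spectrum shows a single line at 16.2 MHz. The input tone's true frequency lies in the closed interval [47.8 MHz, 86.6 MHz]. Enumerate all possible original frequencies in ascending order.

50.8 MHz, 53 MHz, 85.4 MHz

Frequencies that alias to 16.2 MHz are k·fs ± 16.2 MHz for integer k ≥ 0.
k=0: 16.2 MHz.
k=1: 18.4 MHz, 50.8 MHz.
k=2: 53 MHz, 85.4 MHz.
k=3: 87.6 MHz, 120 MHz.
Within [47.8 MHz, 86.6 MHz]: 50.8 MHz, 53 MHz, 85.4 MHz.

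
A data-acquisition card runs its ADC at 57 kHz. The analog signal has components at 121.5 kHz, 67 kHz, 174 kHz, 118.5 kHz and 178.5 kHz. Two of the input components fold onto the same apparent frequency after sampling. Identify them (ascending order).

121.5 kHz, 178.5 kHz

fs/2 = 28.5 kHz.
121.5 kHz mod fs = 7.5 kHz.
7.5 kHz ≤ fs/2 = 28.5 kHz, appears at 7.5 kHz.
67 kHz mod fs = 10 kHz.
10 kHz ≤ fs/2 = 28.5 kHz, appears at 10 kHz.
174 kHz mod fs = 3 kHz.
3 kHz ≤ fs/2 = 28.5 kHz, appears at 3 kHz.
118.5 kHz mod fs = 4.5 kHz.
4.5 kHz ≤ fs/2 = 28.5 kHz, appears at 4.5 kHz.
178.5 kHz mod fs = 7.5 kHz.
7.5 kHz ≤ fs/2 = 28.5 kHz, appears at 7.5 kHz.
121.5 kHz and 178.5 kHz both map to 7.5 kHz.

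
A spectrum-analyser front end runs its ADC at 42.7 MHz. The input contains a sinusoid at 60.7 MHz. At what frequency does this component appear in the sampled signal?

60.7 MHz mod fs = 18 MHz.
18 MHz ≤ fs/2 = 21.35 MHz, appears at 18 MHz.

18 MHz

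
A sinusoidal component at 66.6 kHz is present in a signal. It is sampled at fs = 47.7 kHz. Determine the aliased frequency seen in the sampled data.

18.9 kHz

66.6 kHz mod fs = 18.9 kHz.
18.9 kHz ≤ fs/2 = 23.85 kHz, appears at 18.9 kHz.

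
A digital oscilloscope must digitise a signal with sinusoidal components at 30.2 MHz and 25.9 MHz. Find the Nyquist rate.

Highest-frequency component: 30.2 MHz.
Nyquist rate = 2 × 30.2 MHz = 60.4 MHz.

60.4 MHz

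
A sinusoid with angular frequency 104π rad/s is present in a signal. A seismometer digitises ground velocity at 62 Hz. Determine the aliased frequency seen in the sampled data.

ω = 104π rad/s → f = ω/(2π) = 52 Hz.
52 Hz > fs/2 = 31 Hz, folds to fs − 52 Hz = 10 Hz.

10 Hz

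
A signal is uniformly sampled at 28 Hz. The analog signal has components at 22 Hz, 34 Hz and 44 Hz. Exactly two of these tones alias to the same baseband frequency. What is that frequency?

fs/2 = 14 Hz.
22 Hz > fs/2 = 14 Hz, folds to fs − 22 Hz = 6 Hz.
34 Hz mod fs = 6 Hz.
6 Hz ≤ fs/2 = 14 Hz, appears at 6 Hz.
44 Hz mod fs = 16 Hz.
16 Hz > fs/2 = 14 Hz, folds to fs − 16 Hz = 12 Hz.
22 Hz and 34 Hz both map to 6 Hz.

6 Hz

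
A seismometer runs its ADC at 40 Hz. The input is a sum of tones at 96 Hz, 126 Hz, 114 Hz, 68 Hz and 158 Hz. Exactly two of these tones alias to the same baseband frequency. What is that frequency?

6 Hz

fs/2 = 20 Hz.
96 Hz mod fs = 16 Hz.
16 Hz ≤ fs/2 = 20 Hz, appears at 16 Hz.
126 Hz mod fs = 6 Hz.
6 Hz ≤ fs/2 = 20 Hz, appears at 6 Hz.
114 Hz mod fs = 34 Hz.
34 Hz > fs/2 = 20 Hz, folds to fs − 34 Hz = 6 Hz.
68 Hz mod fs = 28 Hz.
28 Hz > fs/2 = 20 Hz, folds to fs − 28 Hz = 12 Hz.
158 Hz mod fs = 38 Hz.
38 Hz > fs/2 = 20 Hz, folds to fs − 38 Hz = 2 Hz.
114 Hz and 126 Hz both map to 6 Hz.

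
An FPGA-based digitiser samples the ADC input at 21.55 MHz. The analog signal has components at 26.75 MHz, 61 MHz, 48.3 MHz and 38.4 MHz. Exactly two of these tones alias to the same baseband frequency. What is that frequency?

5.2 MHz

fs/2 = 10.775 MHz.
26.75 MHz mod fs = 5.2 MHz.
5.2 MHz ≤ fs/2 = 10.775 MHz, appears at 5.2 MHz.
61 MHz mod fs = 17.9 MHz.
17.9 MHz > fs/2 = 10.775 MHz, folds to fs − 17.9 MHz = 3.65 MHz.
48.3 MHz mod fs = 5.2 MHz.
5.2 MHz ≤ fs/2 = 10.775 MHz, appears at 5.2 MHz.
38.4 MHz mod fs = 16.85 MHz.
16.85 MHz > fs/2 = 10.775 MHz, folds to fs − 16.85 MHz = 4.7 MHz.
26.75 MHz and 48.3 MHz both map to 5.2 MHz.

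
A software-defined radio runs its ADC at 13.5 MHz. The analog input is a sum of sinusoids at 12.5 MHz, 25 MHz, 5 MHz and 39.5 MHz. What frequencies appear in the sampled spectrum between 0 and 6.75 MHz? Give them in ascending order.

fs/2 = 6.75 MHz.
12.5 MHz > fs/2 = 6.75 MHz, folds to fs − 12.5 MHz = 1 MHz.
25 MHz mod fs = 11.5 MHz.
11.5 MHz > fs/2 = 6.75 MHz, folds to fs − 11.5 MHz = 2 MHz.
5 MHz ≤ fs/2 = 6.75 MHz, passes unchanged.
39.5 MHz mod fs = 12.5 MHz.
12.5 MHz > fs/2 = 6.75 MHz, folds to fs − 12.5 MHz = 1 MHz.
Distinct values: {1 MHz, 2 MHz, 5 MHz}.

1 MHz, 2 MHz, 5 MHz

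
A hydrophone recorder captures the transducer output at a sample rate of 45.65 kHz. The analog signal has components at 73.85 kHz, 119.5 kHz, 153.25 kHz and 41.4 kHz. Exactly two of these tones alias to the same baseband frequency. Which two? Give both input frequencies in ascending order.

fs/2 = 22.825 kHz.
73.85 kHz mod fs = 28.2 kHz.
28.2 kHz > fs/2 = 22.825 kHz, folds to fs − 28.2 kHz = 17.45 kHz.
119.5 kHz mod fs = 28.2 kHz.
28.2 kHz > fs/2 = 22.825 kHz, folds to fs − 28.2 kHz = 17.45 kHz.
153.25 kHz mod fs = 16.3 kHz.
16.3 kHz ≤ fs/2 = 22.825 kHz, appears at 16.3 kHz.
41.4 kHz > fs/2 = 22.825 kHz, folds to fs − 41.4 kHz = 4.25 kHz.
73.85 kHz and 119.5 kHz both map to 17.45 kHz.

73.85 kHz, 119.5 kHz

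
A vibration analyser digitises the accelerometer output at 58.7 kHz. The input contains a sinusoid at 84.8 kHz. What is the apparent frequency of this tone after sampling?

26.1 kHz

84.8 kHz mod fs = 26.1 kHz.
26.1 kHz ≤ fs/2 = 29.35 kHz, appears at 26.1 kHz.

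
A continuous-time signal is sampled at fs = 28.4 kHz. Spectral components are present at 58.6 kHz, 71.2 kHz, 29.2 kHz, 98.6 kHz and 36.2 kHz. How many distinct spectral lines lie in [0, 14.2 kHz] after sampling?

fs/2 = 14.2 kHz.
58.6 kHz mod fs = 1.8 kHz.
1.8 kHz ≤ fs/2 = 14.2 kHz, appears at 1.8 kHz.
71.2 kHz mod fs = 14.4 kHz.
14.4 kHz > fs/2 = 14.2 kHz, folds to fs − 14.4 kHz = 14 kHz.
29.2 kHz mod fs = 0.8 kHz.
0.8 kHz ≤ fs/2 = 14.2 kHz, appears at 0.8 kHz.
98.6 kHz mod fs = 13.4 kHz.
13.4 kHz ≤ fs/2 = 14.2 kHz, appears at 13.4 kHz.
36.2 kHz mod fs = 7.8 kHz.
7.8 kHz ≤ fs/2 = 14.2 kHz, appears at 7.8 kHz.
Distinct values: {0.8 kHz, 1.8 kHz, 7.8 kHz, 13.4 kHz, 14 kHz} → 5.

5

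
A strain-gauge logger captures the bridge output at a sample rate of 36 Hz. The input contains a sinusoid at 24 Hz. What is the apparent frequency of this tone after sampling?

24 Hz > fs/2 = 18 Hz, folds to fs − 24 Hz = 12 Hz.

12 Hz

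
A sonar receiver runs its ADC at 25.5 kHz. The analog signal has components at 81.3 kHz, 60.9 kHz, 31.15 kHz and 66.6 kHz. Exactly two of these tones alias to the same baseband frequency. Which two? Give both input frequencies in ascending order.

60.9 kHz, 66.6 kHz

fs/2 = 12.75 kHz.
81.3 kHz mod fs = 4.8 kHz.
4.8 kHz ≤ fs/2 = 12.75 kHz, appears at 4.8 kHz.
60.9 kHz mod fs = 9.9 kHz.
9.9 kHz ≤ fs/2 = 12.75 kHz, appears at 9.9 kHz.
31.15 kHz mod fs = 5.65 kHz.
5.65 kHz ≤ fs/2 = 12.75 kHz, appears at 5.65 kHz.
66.6 kHz mod fs = 15.6 kHz.
15.6 kHz > fs/2 = 12.75 kHz, folds to fs − 15.6 kHz = 9.9 kHz.
60.9 kHz and 66.6 kHz both map to 9.9 kHz.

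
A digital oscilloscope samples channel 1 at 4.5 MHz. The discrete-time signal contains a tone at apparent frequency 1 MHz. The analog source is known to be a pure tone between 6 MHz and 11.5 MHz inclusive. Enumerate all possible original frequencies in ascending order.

Frequencies that alias to 1 MHz are k·fs ± 1 MHz for integer k ≥ 0.
k=0: 1 MHz.
k=1: 3.5 MHz, 5.5 MHz.
k=2: 8 MHz, 10 MHz.
k=3: 12.5 MHz, 14.5 MHz.
Within [6 MHz, 11.5 MHz]: 8 MHz, 10 MHz.

8 MHz, 10 MHz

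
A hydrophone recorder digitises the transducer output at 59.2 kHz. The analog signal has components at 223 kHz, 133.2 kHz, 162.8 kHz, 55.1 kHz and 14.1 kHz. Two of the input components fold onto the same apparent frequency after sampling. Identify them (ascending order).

fs/2 = 29.6 kHz.
223 kHz mod fs = 45.4 kHz.
45.4 kHz > fs/2 = 29.6 kHz, folds to fs − 45.4 kHz = 13.8 kHz.
133.2 kHz mod fs = 14.8 kHz.
14.8 kHz ≤ fs/2 = 29.6 kHz, appears at 14.8 kHz.
162.8 kHz mod fs = 44.4 kHz.
44.4 kHz > fs/2 = 29.6 kHz, folds to fs − 44.4 kHz = 14.8 kHz.
55.1 kHz > fs/2 = 29.6 kHz, folds to fs − 55.1 kHz = 4.1 kHz.
14.1 kHz ≤ fs/2 = 29.6 kHz, passes unchanged.
133.2 kHz and 162.8 kHz both map to 14.8 kHz.

133.2 kHz, 162.8 kHz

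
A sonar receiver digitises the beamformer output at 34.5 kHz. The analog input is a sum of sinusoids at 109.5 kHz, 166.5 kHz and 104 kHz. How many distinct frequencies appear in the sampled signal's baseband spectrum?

fs/2 = 17.25 kHz.
109.5 kHz mod fs = 6 kHz.
6 kHz ≤ fs/2 = 17.25 kHz, appears at 6 kHz.
166.5 kHz mod fs = 28.5 kHz.
28.5 kHz > fs/2 = 17.25 kHz, folds to fs − 28.5 kHz = 6 kHz.
104 kHz mod fs = 0.5 kHz.
0.5 kHz ≤ fs/2 = 17.25 kHz, appears at 0.5 kHz.
Distinct values: {0.5 kHz, 6 kHz} → 2.

2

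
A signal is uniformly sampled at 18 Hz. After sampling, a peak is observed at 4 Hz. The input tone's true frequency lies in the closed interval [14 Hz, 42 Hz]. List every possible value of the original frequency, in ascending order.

Frequencies that alias to 4 Hz are k·fs ± 4 Hz for integer k ≥ 0.
k=0: 4 Hz.
k=1: 14 Hz, 22 Hz.
k=2: 32 Hz, 40 Hz.
k=3: 50 Hz, 58 Hz.
Within [14 Hz, 42 Hz]: 14 Hz, 22 Hz, 32 Hz, 40 Hz.

14 Hz, 22 Hz, 32 Hz, 40 Hz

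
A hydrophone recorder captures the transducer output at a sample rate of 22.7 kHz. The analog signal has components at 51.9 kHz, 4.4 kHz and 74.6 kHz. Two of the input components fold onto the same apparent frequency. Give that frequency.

fs/2 = 11.35 kHz.
51.9 kHz mod fs = 6.5 kHz.
6.5 kHz ≤ fs/2 = 11.35 kHz, appears at 6.5 kHz.
4.4 kHz ≤ fs/2 = 11.35 kHz, passes unchanged.
74.6 kHz mod fs = 6.5 kHz.
6.5 kHz ≤ fs/2 = 11.35 kHz, appears at 6.5 kHz.
51.9 kHz and 74.6 kHz both map to 6.5 kHz.

6.5 kHz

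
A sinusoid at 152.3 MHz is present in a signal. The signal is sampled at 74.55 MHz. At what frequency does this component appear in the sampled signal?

152.3 MHz mod fs = 3.2 MHz.
3.2 MHz ≤ fs/2 = 37.275 MHz, appears at 3.2 MHz.

3.2 MHz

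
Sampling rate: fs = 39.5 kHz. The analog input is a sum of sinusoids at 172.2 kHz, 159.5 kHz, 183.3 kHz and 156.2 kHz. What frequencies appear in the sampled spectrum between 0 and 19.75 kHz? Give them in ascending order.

1.5 kHz, 1.8 kHz, 14.2 kHz

fs/2 = 19.75 kHz.
172.2 kHz mod fs = 14.2 kHz.
14.2 kHz ≤ fs/2 = 19.75 kHz, appears at 14.2 kHz.
159.5 kHz mod fs = 1.5 kHz.
1.5 kHz ≤ fs/2 = 19.75 kHz, appears at 1.5 kHz.
183.3 kHz mod fs = 25.3 kHz.
25.3 kHz > fs/2 = 19.75 kHz, folds to fs − 25.3 kHz = 14.2 kHz.
156.2 kHz mod fs = 37.7 kHz.
37.7 kHz > fs/2 = 19.75 kHz, folds to fs − 37.7 kHz = 1.8 kHz.
Distinct values: {1.5 kHz, 1.8 kHz, 14.2 kHz}.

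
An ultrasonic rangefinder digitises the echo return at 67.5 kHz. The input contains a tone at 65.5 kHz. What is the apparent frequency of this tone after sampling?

65.5 kHz > fs/2 = 33.75 kHz, folds to fs − 65.5 kHz = 2 kHz.

2 kHz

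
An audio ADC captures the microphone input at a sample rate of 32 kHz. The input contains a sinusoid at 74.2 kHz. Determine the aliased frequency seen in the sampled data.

74.2 kHz mod fs = 10.2 kHz.
10.2 kHz ≤ fs/2 = 16 kHz, appears at 10.2 kHz.

10.2 kHz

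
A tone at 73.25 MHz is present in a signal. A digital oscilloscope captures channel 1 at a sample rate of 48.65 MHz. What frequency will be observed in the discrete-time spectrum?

73.25 MHz mod fs = 24.6 MHz.
24.6 MHz > fs/2 = 24.325 MHz, folds to fs − 24.6 MHz = 24.05 MHz.

24.05 MHz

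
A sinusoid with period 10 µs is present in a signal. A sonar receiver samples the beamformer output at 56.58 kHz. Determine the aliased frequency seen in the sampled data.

T = 10 µs → f = 1/T = 100 kHz.
100 kHz mod fs = 43.42 kHz.
43.42 kHz > fs/2 = 28.29 kHz, folds to fs − 43.42 kHz = 13.16 kHz.

13.16 kHz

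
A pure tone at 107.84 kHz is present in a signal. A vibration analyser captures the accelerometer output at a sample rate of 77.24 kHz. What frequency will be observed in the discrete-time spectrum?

107.84 kHz mod fs = 30.6 kHz.
30.6 kHz ≤ fs/2 = 38.62 kHz, appears at 30.6 kHz.

30.6 kHz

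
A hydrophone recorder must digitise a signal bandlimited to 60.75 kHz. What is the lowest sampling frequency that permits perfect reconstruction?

121.5 kHz

Nyquist rate = 2 × 60.75 kHz = 121.5 kHz.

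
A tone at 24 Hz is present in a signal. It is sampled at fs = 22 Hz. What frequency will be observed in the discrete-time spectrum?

24 Hz mod fs = 2 Hz.
2 Hz ≤ fs/2 = 11 Hz, appears at 2 Hz.

2 Hz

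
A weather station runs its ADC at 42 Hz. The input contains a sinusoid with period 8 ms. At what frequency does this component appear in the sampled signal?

T = 8 ms → f = 1/T = 125 Hz.
125 Hz mod fs = 41 Hz.
41 Hz > fs/2 = 21 Hz, folds to fs − 41 Hz = 1 Hz.

1 Hz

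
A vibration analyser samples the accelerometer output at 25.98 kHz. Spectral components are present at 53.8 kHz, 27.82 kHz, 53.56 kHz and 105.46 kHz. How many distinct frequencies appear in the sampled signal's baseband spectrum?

3

fs/2 = 12.99 kHz.
53.8 kHz mod fs = 1.84 kHz.
1.84 kHz ≤ fs/2 = 12.99 kHz, appears at 1.84 kHz.
27.82 kHz mod fs = 1.84 kHz.
1.84 kHz ≤ fs/2 = 12.99 kHz, appears at 1.84 kHz.
53.56 kHz mod fs = 1.6 kHz.
1.6 kHz ≤ fs/2 = 12.99 kHz, appears at 1.6 kHz.
105.46 kHz mod fs = 1.54 kHz.
1.54 kHz ≤ fs/2 = 12.99 kHz, appears at 1.54 kHz.
Distinct values: {1.54 kHz, 1.6 kHz, 1.84 kHz} → 3.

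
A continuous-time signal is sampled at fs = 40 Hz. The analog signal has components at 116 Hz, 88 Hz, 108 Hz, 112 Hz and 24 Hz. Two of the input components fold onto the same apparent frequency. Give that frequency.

8 Hz

fs/2 = 20 Hz.
116 Hz mod fs = 36 Hz.
36 Hz > fs/2 = 20 Hz, folds to fs − 36 Hz = 4 Hz.
88 Hz mod fs = 8 Hz.
8 Hz ≤ fs/2 = 20 Hz, appears at 8 Hz.
108 Hz mod fs = 28 Hz.
28 Hz > fs/2 = 20 Hz, folds to fs − 28 Hz = 12 Hz.
112 Hz mod fs = 32 Hz.
32 Hz > fs/2 = 20 Hz, folds to fs − 32 Hz = 8 Hz.
24 Hz > fs/2 = 20 Hz, folds to fs − 24 Hz = 16 Hz.
88 Hz and 112 Hz both map to 8 Hz.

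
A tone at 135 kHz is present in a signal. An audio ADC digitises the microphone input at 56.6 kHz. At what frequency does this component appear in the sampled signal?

135 kHz mod fs = 21.8 kHz.
21.8 kHz ≤ fs/2 = 28.3 kHz, appears at 21.8 kHz.

21.8 kHz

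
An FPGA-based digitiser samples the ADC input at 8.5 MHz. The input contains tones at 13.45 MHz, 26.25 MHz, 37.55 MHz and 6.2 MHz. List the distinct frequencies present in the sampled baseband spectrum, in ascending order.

fs/2 = 4.25 MHz.
13.45 MHz mod fs = 4.95 MHz.
4.95 MHz > fs/2 = 4.25 MHz, folds to fs − 4.95 MHz = 3.55 MHz.
26.25 MHz mod fs = 0.75 MHz.
0.75 MHz ≤ fs/2 = 4.25 MHz, appears at 0.75 MHz.
37.55 MHz mod fs = 3.55 MHz.
3.55 MHz ≤ fs/2 = 4.25 MHz, appears at 3.55 MHz.
6.2 MHz > fs/2 = 4.25 MHz, folds to fs − 6.2 MHz = 2.3 MHz.
Distinct values: {0.75 MHz, 2.3 MHz, 3.55 MHz}.

0.75 MHz, 2.3 MHz, 3.55 MHz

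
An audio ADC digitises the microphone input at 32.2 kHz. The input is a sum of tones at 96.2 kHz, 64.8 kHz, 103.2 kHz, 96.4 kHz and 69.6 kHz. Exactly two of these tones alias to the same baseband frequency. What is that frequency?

0.4 kHz

fs/2 = 16.1 kHz.
96.2 kHz mod fs = 31.8 kHz.
31.8 kHz > fs/2 = 16.1 kHz, folds to fs − 31.8 kHz = 0.4 kHz.
64.8 kHz mod fs = 0.4 kHz.
0.4 kHz ≤ fs/2 = 16.1 kHz, appears at 0.4 kHz.
103.2 kHz mod fs = 6.6 kHz.
6.6 kHz ≤ fs/2 = 16.1 kHz, appears at 6.6 kHz.
96.4 kHz mod fs = 32 kHz.
32 kHz > fs/2 = 16.1 kHz, folds to fs − 32 kHz = 0.2 kHz.
69.6 kHz mod fs = 5.2 kHz.
5.2 kHz ≤ fs/2 = 16.1 kHz, appears at 5.2 kHz.
64.8 kHz and 96.2 kHz both map to 0.4 kHz.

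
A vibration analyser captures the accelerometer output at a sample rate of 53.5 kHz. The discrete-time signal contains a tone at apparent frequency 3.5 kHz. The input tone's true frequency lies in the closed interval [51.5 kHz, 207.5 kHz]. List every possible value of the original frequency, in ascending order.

57 kHz, 103.5 kHz, 110.5 kHz, 157 kHz, 164 kHz

Frequencies that alias to 3.5 kHz are k·fs ± 3.5 kHz for integer k ≥ 0.
k=0: 3.5 kHz.
k=1: 50 kHz, 57 kHz.
k=2: 103.5 kHz, 110.5 kHz.
k=3: 157 kHz, 164 kHz.
k=4: 210.5 kHz, 217.5 kHz.
Within [51.5 kHz, 207.5 kHz]: 57 kHz, 103.5 kHz, 110.5 kHz, 157 kHz, 164 kHz.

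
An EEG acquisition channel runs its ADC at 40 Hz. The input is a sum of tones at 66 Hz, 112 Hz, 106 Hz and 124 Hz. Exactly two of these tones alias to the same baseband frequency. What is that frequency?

14 Hz

fs/2 = 20 Hz.
66 Hz mod fs = 26 Hz.
26 Hz > fs/2 = 20 Hz, folds to fs − 26 Hz = 14 Hz.
112 Hz mod fs = 32 Hz.
32 Hz > fs/2 = 20 Hz, folds to fs − 32 Hz = 8 Hz.
106 Hz mod fs = 26 Hz.
26 Hz > fs/2 = 20 Hz, folds to fs − 26 Hz = 14 Hz.
124 Hz mod fs = 4 Hz.
4 Hz ≤ fs/2 = 20 Hz, appears at 4 Hz.
66 Hz and 106 Hz both map to 14 Hz.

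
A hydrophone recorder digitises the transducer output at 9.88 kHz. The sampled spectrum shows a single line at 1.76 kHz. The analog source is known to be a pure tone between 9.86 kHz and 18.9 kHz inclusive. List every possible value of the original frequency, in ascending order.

11.64 kHz, 18 kHz

Frequencies that alias to 1.76 kHz are k·fs ± 1.76 kHz for integer k ≥ 0.
k=0: 1.76 kHz.
k=1: 8.12 kHz, 11.64 kHz.
k=2: 18 kHz, 21.52 kHz.
k=3: 27.88 kHz, 31.4 kHz.
Within [9.86 kHz, 18.9 kHz]: 11.64 kHz, 18 kHz.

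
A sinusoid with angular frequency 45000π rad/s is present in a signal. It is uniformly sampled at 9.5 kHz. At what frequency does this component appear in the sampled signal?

3.5 kHz

ω = 45000π rad/s → f = ω/(2π) = 22500 Hz = 22.5 kHz.
22.5 kHz mod fs = 3.5 kHz.
3.5 kHz ≤ fs/2 = 4.75 kHz, appears at 3.5 kHz.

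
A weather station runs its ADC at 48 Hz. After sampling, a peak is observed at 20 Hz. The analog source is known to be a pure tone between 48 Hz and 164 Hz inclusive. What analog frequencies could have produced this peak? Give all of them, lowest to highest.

Frequencies that alias to 20 Hz are k·fs ± 20 Hz for integer k ≥ 0.
k=0: 20 Hz.
k=1: 28 Hz, 68 Hz.
k=2: 76 Hz, 116 Hz.
k=3: 124 Hz, 164 Hz.
k=4: 172 Hz, 212 Hz.
Within [48 Hz, 164 Hz]: 68 Hz, 76 Hz, 116 Hz, 124 Hz, 164 Hz.

68 Hz, 76 Hz, 116 Hz, 124 Hz, 164 Hz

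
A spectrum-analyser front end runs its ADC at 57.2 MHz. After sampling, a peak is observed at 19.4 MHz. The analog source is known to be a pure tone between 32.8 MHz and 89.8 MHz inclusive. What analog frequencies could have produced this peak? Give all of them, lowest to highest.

Frequencies that alias to 19.4 MHz are k·fs ± 19.4 MHz for integer k ≥ 0.
k=0: 19.4 MHz.
k=1: 37.8 MHz, 76.6 MHz.
k=2: 95 MHz, 133.8 MHz.
Within [32.8 MHz, 89.8 MHz]: 37.8 MHz, 76.6 MHz.

37.8 MHz, 76.6 MHz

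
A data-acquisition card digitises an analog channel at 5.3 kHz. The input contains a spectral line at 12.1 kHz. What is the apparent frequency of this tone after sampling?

12.1 kHz mod fs = 1.5 kHz.
1.5 kHz ≤ fs/2 = 2.65 kHz, appears at 1.5 kHz.

1.5 kHz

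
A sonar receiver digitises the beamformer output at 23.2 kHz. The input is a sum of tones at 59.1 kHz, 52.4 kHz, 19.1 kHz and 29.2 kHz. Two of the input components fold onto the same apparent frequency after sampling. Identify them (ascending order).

fs/2 = 11.6 kHz.
59.1 kHz mod fs = 12.7 kHz.
12.7 kHz > fs/2 = 11.6 kHz, folds to fs − 12.7 kHz = 10.5 kHz.
52.4 kHz mod fs = 6 kHz.
6 kHz ≤ fs/2 = 11.6 kHz, appears at 6 kHz.
19.1 kHz > fs/2 = 11.6 kHz, folds to fs − 19.1 kHz = 4.1 kHz.
29.2 kHz mod fs = 6 kHz.
6 kHz ≤ fs/2 = 11.6 kHz, appears at 6 kHz.
29.2 kHz and 52.4 kHz both map to 6 kHz.

29.2 kHz, 52.4 kHz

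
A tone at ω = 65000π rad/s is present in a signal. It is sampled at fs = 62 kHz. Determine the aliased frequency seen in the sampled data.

29.5 kHz

ω = 65000π rad/s → f = ω/(2π) = 32500 Hz = 32.5 kHz.
32.5 kHz > fs/2 = 31 kHz, folds to fs − 32.5 kHz = 29.5 kHz.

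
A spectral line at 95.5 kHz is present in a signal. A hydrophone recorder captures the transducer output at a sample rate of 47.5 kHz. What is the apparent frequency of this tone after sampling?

95.5 kHz mod fs = 0.5 kHz.
0.5 kHz ≤ fs/2 = 23.75 kHz, appears at 0.5 kHz.

0.5 kHz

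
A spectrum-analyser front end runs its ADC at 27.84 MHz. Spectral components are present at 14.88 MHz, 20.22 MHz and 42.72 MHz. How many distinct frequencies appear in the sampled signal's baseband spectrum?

fs/2 = 13.92 MHz.
14.88 MHz > fs/2 = 13.92 MHz, folds to fs − 14.88 MHz = 12.96 MHz.
20.22 MHz > fs/2 = 13.92 MHz, folds to fs − 20.22 MHz = 7.62 MHz.
42.72 MHz mod fs = 14.88 MHz.
14.88 MHz > fs/2 = 13.92 MHz, folds to fs − 14.88 MHz = 12.96 MHz.
Distinct values: {7.62 MHz, 12.96 MHz} → 2.

2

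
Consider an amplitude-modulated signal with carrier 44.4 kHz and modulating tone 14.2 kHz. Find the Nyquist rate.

117.2 kHz

AM sidebands sit at fc ± fm = 30.2 kHz and 58.6 kHz.
Highest-frequency component: 58.6 kHz.
Nyquist rate = 2 × 58.6 kHz = 117.2 kHz.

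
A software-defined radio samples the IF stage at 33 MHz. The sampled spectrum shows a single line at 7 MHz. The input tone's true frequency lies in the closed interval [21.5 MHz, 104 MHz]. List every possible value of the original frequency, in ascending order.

Frequencies that alias to 7 MHz are k·fs ± 7 MHz for integer k ≥ 0.
k=0: 7 MHz.
k=1: 26 MHz, 40 MHz.
k=2: 59 MHz, 73 MHz.
k=3: 92 MHz, 106 MHz.
k=4: 125 MHz, 139 MHz.
Within [21.5 MHz, 104 MHz]: 26 MHz, 40 MHz, 59 MHz, 73 MHz, 92 MHz.

26 MHz, 40 MHz, 59 MHz, 73 MHz, 92 MHz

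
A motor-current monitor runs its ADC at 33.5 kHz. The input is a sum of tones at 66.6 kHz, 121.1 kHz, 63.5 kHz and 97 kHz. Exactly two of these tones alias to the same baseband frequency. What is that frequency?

3.5 kHz

fs/2 = 16.75 kHz.
66.6 kHz mod fs = 33.1 kHz.
33.1 kHz > fs/2 = 16.75 kHz, folds to fs − 33.1 kHz = 0.4 kHz.
121.1 kHz mod fs = 20.6 kHz.
20.6 kHz > fs/2 = 16.75 kHz, folds to fs − 20.6 kHz = 12.9 kHz.
63.5 kHz mod fs = 30 kHz.
30 kHz > fs/2 = 16.75 kHz, folds to fs − 30 kHz = 3.5 kHz.
97 kHz mod fs = 30 kHz.
30 kHz > fs/2 = 16.75 kHz, folds to fs − 30 kHz = 3.5 kHz.
63.5 kHz and 97 kHz both map to 3.5 kHz.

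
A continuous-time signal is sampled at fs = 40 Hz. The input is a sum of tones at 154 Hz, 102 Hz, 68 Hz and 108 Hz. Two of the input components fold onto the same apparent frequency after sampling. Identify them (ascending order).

fs/2 = 20 Hz.
154 Hz mod fs = 34 Hz.
34 Hz > fs/2 = 20 Hz, folds to fs − 34 Hz = 6 Hz.
102 Hz mod fs = 22 Hz.
22 Hz > fs/2 = 20 Hz, folds to fs − 22 Hz = 18 Hz.
68 Hz mod fs = 28 Hz.
28 Hz > fs/2 = 20 Hz, folds to fs − 28 Hz = 12 Hz.
108 Hz mod fs = 28 Hz.
28 Hz > fs/2 = 20 Hz, folds to fs − 28 Hz = 12 Hz.
68 Hz and 108 Hz both map to 12 Hz.

68 Hz, 108 Hz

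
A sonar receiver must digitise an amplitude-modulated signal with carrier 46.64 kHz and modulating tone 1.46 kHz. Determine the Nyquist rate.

96.2 kHz

AM sidebands sit at fc ± fm = 45.18 kHz and 48.1 kHz.
Highest-frequency component: 48.1 kHz.
Nyquist rate = 2 × 48.1 kHz = 96.2 kHz.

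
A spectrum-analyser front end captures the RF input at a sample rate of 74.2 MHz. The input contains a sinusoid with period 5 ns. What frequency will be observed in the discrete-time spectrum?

T = 5 ns → f = 1/T = 200 MHz.
200 MHz mod fs = 51.6 MHz.
51.6 MHz > fs/2 = 37.1 MHz, folds to fs − 51.6 MHz = 22.6 MHz.

22.6 MHz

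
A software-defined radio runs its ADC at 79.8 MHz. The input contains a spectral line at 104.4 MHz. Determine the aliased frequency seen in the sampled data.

24.6 MHz

104.4 MHz mod fs = 24.6 MHz.
24.6 MHz ≤ fs/2 = 39.9 MHz, appears at 24.6 MHz.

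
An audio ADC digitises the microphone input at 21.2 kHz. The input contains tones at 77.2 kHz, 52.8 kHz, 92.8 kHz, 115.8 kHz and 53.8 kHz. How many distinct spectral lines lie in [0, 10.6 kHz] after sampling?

fs/2 = 10.6 kHz.
77.2 kHz mod fs = 13.6 kHz.
13.6 kHz > fs/2 = 10.6 kHz, folds to fs − 13.6 kHz = 7.6 kHz.
52.8 kHz mod fs = 10.4 kHz.
10.4 kHz ≤ fs/2 = 10.6 kHz, appears at 10.4 kHz.
92.8 kHz mod fs = 8 kHz.
8 kHz ≤ fs/2 = 10.6 kHz, appears at 8 kHz.
115.8 kHz mod fs = 9.8 kHz.
9.8 kHz ≤ fs/2 = 10.6 kHz, appears at 9.8 kHz.
53.8 kHz mod fs = 11.4 kHz.
11.4 kHz > fs/2 = 10.6 kHz, folds to fs − 11.4 kHz = 9.8 kHz.
Distinct values: {7.6 kHz, 8 kHz, 9.8 kHz, 10.4 kHz} → 4.

4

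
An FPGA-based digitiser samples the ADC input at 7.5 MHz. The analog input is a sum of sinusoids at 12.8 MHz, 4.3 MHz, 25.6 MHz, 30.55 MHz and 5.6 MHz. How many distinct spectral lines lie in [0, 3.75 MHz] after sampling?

fs/2 = 3.75 MHz.
12.8 MHz mod fs = 5.3 MHz.
5.3 MHz > fs/2 = 3.75 MHz, folds to fs − 5.3 MHz = 2.2 MHz.
4.3 MHz > fs/2 = 3.75 MHz, folds to fs − 4.3 MHz = 3.2 MHz.
25.6 MHz mod fs = 3.1 MHz.
3.1 MHz ≤ fs/2 = 3.75 MHz, appears at 3.1 MHz.
30.55 MHz mod fs = 0.55 MHz.
0.55 MHz ≤ fs/2 = 3.75 MHz, appears at 0.55 MHz.
5.6 MHz > fs/2 = 3.75 MHz, folds to fs − 5.6 MHz = 1.9 MHz.
Distinct values: {0.55 MHz, 1.9 MHz, 2.2 MHz, 3.1 MHz, 3.2 MHz} → 5.

5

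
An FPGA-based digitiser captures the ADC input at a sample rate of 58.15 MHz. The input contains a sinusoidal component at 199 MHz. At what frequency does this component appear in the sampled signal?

24.55 MHz

199 MHz mod fs = 24.55 MHz.
24.55 MHz ≤ fs/2 = 29.075 MHz, appears at 24.55 MHz.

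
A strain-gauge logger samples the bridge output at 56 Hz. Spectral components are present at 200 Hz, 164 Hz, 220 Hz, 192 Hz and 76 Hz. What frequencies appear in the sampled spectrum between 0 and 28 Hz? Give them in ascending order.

fs/2 = 28 Hz.
200 Hz mod fs = 32 Hz.
32 Hz > fs/2 = 28 Hz, folds to fs − 32 Hz = 24 Hz.
164 Hz mod fs = 52 Hz.
52 Hz > fs/2 = 28 Hz, folds to fs − 52 Hz = 4 Hz.
220 Hz mod fs = 52 Hz.
52 Hz > fs/2 = 28 Hz, folds to fs − 52 Hz = 4 Hz.
192 Hz mod fs = 24 Hz.
24 Hz ≤ fs/2 = 28 Hz, appears at 24 Hz.
76 Hz mod fs = 20 Hz.
20 Hz ≤ fs/2 = 28 Hz, appears at 20 Hz.
Distinct values: {4 Hz, 20 Hz, 24 Hz}.

4 Hz, 20 Hz, 24 Hz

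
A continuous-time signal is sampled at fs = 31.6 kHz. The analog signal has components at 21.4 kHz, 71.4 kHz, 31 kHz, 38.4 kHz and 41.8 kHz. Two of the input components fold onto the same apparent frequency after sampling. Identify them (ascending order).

21.4 kHz, 41.8 kHz

fs/2 = 15.8 kHz.
21.4 kHz > fs/2 = 15.8 kHz, folds to fs − 21.4 kHz = 10.2 kHz.
71.4 kHz mod fs = 8.2 kHz.
8.2 kHz ≤ fs/2 = 15.8 kHz, appears at 8.2 kHz.
31 kHz > fs/2 = 15.8 kHz, folds to fs − 31 kHz = 0.6 kHz.
38.4 kHz mod fs = 6.8 kHz.
6.8 kHz ≤ fs/2 = 15.8 kHz, appears at 6.8 kHz.
41.8 kHz mod fs = 10.2 kHz.
10.2 kHz ≤ fs/2 = 15.8 kHz, appears at 10.2 kHz.
21.4 kHz and 41.8 kHz both map to 10.2 kHz.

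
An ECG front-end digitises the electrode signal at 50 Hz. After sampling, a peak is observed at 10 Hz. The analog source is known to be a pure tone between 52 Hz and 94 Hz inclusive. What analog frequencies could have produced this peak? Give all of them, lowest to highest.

Frequencies that alias to 10 Hz are k·fs ± 10 Hz for integer k ≥ 0.
k=0: 10 Hz.
k=1: 40 Hz, 60 Hz.
k=2: 90 Hz, 110 Hz.
k=3: 140 Hz, 160 Hz.
Within [52 Hz, 94 Hz]: 60 Hz, 90 Hz.

60 Hz, 90 Hz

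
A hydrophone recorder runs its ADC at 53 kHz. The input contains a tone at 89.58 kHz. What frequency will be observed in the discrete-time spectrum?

16.42 kHz

89.58 kHz mod fs = 36.58 kHz.
36.58 kHz > fs/2 = 26.5 kHz, folds to fs − 36.58 kHz = 16.42 kHz.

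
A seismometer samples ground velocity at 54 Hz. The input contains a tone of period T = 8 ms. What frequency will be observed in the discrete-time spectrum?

17 Hz

T = 8 ms → f = 1/T = 125 Hz.
125 Hz mod fs = 17 Hz.
17 Hz ≤ fs/2 = 27 Hz, appears at 17 Hz.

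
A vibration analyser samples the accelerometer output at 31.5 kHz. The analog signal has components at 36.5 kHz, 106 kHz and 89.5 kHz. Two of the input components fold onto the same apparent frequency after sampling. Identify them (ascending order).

36.5 kHz, 89.5 kHz

fs/2 = 15.75 kHz.
36.5 kHz mod fs = 5 kHz.
5 kHz ≤ fs/2 = 15.75 kHz, appears at 5 kHz.
106 kHz mod fs = 11.5 kHz.
11.5 kHz ≤ fs/2 = 15.75 kHz, appears at 11.5 kHz.
89.5 kHz mod fs = 26.5 kHz.
26.5 kHz > fs/2 = 15.75 kHz, folds to fs − 26.5 kHz = 5 kHz.
36.5 kHz and 89.5 kHz both map to 5 kHz.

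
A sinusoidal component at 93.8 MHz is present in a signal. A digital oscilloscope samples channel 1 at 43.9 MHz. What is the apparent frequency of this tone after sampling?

6 MHz

93.8 MHz mod fs = 6 MHz.
6 MHz ≤ fs/2 = 21.95 MHz, appears at 6 MHz.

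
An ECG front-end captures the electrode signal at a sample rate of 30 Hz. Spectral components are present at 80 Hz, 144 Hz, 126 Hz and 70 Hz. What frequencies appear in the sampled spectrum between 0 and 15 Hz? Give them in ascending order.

fs/2 = 15 Hz.
80 Hz mod fs = 20 Hz.
20 Hz > fs/2 = 15 Hz, folds to fs − 20 Hz = 10 Hz.
144 Hz mod fs = 24 Hz.
24 Hz > fs/2 = 15 Hz, folds to fs − 24 Hz = 6 Hz.
126 Hz mod fs = 6 Hz.
6 Hz ≤ fs/2 = 15 Hz, appears at 6 Hz.
70 Hz mod fs = 10 Hz.
10 Hz ≤ fs/2 = 15 Hz, appears at 10 Hz.
Distinct values: {6 Hz, 10 Hz}.

6 Hz, 10 Hz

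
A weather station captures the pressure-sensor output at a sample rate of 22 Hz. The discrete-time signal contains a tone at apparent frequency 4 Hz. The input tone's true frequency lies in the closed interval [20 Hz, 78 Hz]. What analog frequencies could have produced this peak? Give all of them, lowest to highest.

Frequencies that alias to 4 Hz are k·fs ± 4 Hz for integer k ≥ 0.
k=0: 4 Hz.
k=1: 18 Hz, 26 Hz.
k=2: 40 Hz, 48 Hz.
k=3: 62 Hz, 70 Hz.
k=4: 84 Hz, 92 Hz.
Within [20 Hz, 78 Hz]: 26 Hz, 40 Hz, 48 Hz, 62 Hz, 70 Hz.

26 Hz, 40 Hz, 48 Hz, 62 Hz, 70 Hz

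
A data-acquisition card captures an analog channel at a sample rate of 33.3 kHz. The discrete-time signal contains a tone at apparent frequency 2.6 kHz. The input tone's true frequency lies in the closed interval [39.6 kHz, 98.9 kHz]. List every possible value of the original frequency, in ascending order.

Frequencies that alias to 2.6 kHz are k·fs ± 2.6 kHz for integer k ≥ 0.
k=0: 2.6 kHz.
k=1: 30.7 kHz, 35.9 kHz.
k=2: 64 kHz, 69.2 kHz.
k=3: 97.3 kHz, 102.5 kHz.
k=4: 130.6 kHz, 135.8 kHz.
Within [39.6 kHz, 98.9 kHz]: 64 kHz, 69.2 kHz, 97.3 kHz.

64 kHz, 69.2 kHz, 97.3 kHz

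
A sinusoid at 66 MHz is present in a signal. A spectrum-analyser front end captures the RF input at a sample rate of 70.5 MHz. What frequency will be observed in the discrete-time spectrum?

4.5 MHz

66 MHz > fs/2 = 35.25 MHz, folds to fs − 66 MHz = 4.5 MHz.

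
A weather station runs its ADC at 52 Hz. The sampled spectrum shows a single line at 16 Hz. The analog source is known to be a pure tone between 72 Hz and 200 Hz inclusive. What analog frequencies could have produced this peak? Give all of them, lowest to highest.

Frequencies that alias to 16 Hz are k·fs ± 16 Hz for integer k ≥ 0.
k=0: 16 Hz.
k=1: 36 Hz, 68 Hz.
k=2: 88 Hz, 120 Hz.
k=3: 140 Hz, 172 Hz.
k=4: 192 Hz, 224 Hz.
k=5: 244 Hz, 276 Hz.
Within [72 Hz, 200 Hz]: 88 Hz, 120 Hz, 140 Hz, 172 Hz, 192 Hz.

88 Hz, 120 Hz, 140 Hz, 172 Hz, 192 Hz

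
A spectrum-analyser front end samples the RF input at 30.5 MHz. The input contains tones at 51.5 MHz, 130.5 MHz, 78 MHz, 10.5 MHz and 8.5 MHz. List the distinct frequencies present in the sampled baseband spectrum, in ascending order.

fs/2 = 15.25 MHz.
51.5 MHz mod fs = 21 MHz.
21 MHz > fs/2 = 15.25 MHz, folds to fs − 21 MHz = 9.5 MHz.
130.5 MHz mod fs = 8.5 MHz.
8.5 MHz ≤ fs/2 = 15.25 MHz, appears at 8.5 MHz.
78 MHz mod fs = 17 MHz.
17 MHz > fs/2 = 15.25 MHz, folds to fs − 17 MHz = 13.5 MHz.
10.5 MHz ≤ fs/2 = 15.25 MHz, passes unchanged.
8.5 MHz ≤ fs/2 = 15.25 MHz, passes unchanged.
Distinct values: {8.5 MHz, 9.5 MHz, 10.5 MHz, 13.5 MHz}.

8.5 MHz, 9.5 MHz, 10.5 MHz, 13.5 MHz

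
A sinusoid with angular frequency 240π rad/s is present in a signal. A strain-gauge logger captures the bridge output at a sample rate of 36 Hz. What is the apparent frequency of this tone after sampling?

12 Hz

ω = 240π rad/s → f = ω/(2π) = 120 Hz.
120 Hz mod fs = 12 Hz.
12 Hz ≤ fs/2 = 18 Hz, appears at 12 Hz.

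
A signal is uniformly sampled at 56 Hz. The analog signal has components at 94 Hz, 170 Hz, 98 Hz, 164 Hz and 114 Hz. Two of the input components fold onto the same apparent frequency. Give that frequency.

fs/2 = 28 Hz.
94 Hz mod fs = 38 Hz.
38 Hz > fs/2 = 28 Hz, folds to fs − 38 Hz = 18 Hz.
170 Hz mod fs = 2 Hz.
2 Hz ≤ fs/2 = 28 Hz, appears at 2 Hz.
98 Hz mod fs = 42 Hz.
42 Hz > fs/2 = 28 Hz, folds to fs − 42 Hz = 14 Hz.
164 Hz mod fs = 52 Hz.
52 Hz > fs/2 = 28 Hz, folds to fs − 52 Hz = 4 Hz.
114 Hz mod fs = 2 Hz.
2 Hz ≤ fs/2 = 28 Hz, appears at 2 Hz.
114 Hz and 170 Hz both map to 2 Hz.

2 Hz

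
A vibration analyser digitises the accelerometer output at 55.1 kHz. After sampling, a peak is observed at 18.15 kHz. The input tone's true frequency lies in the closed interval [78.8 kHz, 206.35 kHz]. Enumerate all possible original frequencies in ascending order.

92.05 kHz, 128.35 kHz, 147.15 kHz, 183.45 kHz, 202.25 kHz

Frequencies that alias to 18.15 kHz are k·fs ± 18.15 kHz for integer k ≥ 0.
k=0: 18.15 kHz.
k=1: 36.95 kHz, 73.25 kHz.
k=2: 92.05 kHz, 128.35 kHz.
k=3: 147.15 kHz, 183.45 kHz.
k=4: 202.25 kHz, 238.55 kHz.
k=5: 257.35 kHz, 293.65 kHz.
Within [78.8 kHz, 206.35 kHz]: 92.05 kHz, 128.35 kHz, 147.15 kHz, 183.45 kHz, 202.25 kHz.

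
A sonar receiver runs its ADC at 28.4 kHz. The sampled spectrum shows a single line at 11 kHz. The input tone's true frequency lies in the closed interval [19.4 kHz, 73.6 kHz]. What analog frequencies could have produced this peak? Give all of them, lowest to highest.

39.4 kHz, 45.8 kHz, 67.8 kHz

Frequencies that alias to 11 kHz are k·fs ± 11 kHz for integer k ≥ 0.
k=0: 11 kHz.
k=1: 17.4 kHz, 39.4 kHz.
k=2: 45.8 kHz, 67.8 kHz.
k=3: 74.2 kHz, 96.2 kHz.
Within [19.4 kHz, 73.6 kHz]: 39.4 kHz, 45.8 kHz, 67.8 kHz.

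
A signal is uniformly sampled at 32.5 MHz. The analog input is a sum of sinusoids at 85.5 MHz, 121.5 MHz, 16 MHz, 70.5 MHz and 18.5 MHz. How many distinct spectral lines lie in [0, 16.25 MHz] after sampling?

5

fs/2 = 16.25 MHz.
85.5 MHz mod fs = 20.5 MHz.
20.5 MHz > fs/2 = 16.25 MHz, folds to fs − 20.5 MHz = 12 MHz.
121.5 MHz mod fs = 24 MHz.
24 MHz > fs/2 = 16.25 MHz, folds to fs − 24 MHz = 8.5 MHz.
16 MHz ≤ fs/2 = 16.25 MHz, passes unchanged.
70.5 MHz mod fs = 5.5 MHz.
5.5 MHz ≤ fs/2 = 16.25 MHz, appears at 5.5 MHz.
18.5 MHz > fs/2 = 16.25 MHz, folds to fs − 18.5 MHz = 14 MHz.
Distinct values: {5.5 MHz, 8.5 MHz, 12 MHz, 14 MHz, 16 MHz} → 5.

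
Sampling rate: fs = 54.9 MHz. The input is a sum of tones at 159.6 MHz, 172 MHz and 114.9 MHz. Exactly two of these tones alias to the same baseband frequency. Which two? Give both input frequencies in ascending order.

114.9 MHz, 159.6 MHz

fs/2 = 27.45 MHz.
159.6 MHz mod fs = 49.8 MHz.
49.8 MHz > fs/2 = 27.45 MHz, folds to fs − 49.8 MHz = 5.1 MHz.
172 MHz mod fs = 7.3 MHz.
7.3 MHz ≤ fs/2 = 27.45 MHz, appears at 7.3 MHz.
114.9 MHz mod fs = 5.1 MHz.
5.1 MHz ≤ fs/2 = 27.45 MHz, appears at 5.1 MHz.
114.9 MHz and 159.6 MHz both map to 5.1 MHz.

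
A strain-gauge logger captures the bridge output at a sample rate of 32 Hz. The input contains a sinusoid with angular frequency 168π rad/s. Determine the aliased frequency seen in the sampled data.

ω = 168π rad/s → f = ω/(2π) = 84 Hz.
84 Hz mod fs = 20 Hz.
20 Hz > fs/2 = 16 Hz, folds to fs − 20 Hz = 12 Hz.

12 Hz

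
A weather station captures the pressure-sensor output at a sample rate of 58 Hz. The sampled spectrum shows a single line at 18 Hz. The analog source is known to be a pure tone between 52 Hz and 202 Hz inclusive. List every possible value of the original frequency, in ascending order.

76 Hz, 98 Hz, 134 Hz, 156 Hz, 192 Hz

Frequencies that alias to 18 Hz are k·fs ± 18 Hz for integer k ≥ 0.
k=0: 18 Hz.
k=1: 40 Hz, 76 Hz.
k=2: 98 Hz, 134 Hz.
k=3: 156 Hz, 192 Hz.
k=4: 214 Hz, 250 Hz.
Within [52 Hz, 202 Hz]: 76 Hz, 98 Hz, 134 Hz, 156 Hz, 192 Hz.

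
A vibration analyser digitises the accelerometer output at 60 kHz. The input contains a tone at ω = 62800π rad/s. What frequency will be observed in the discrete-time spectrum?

ω = 62800π rad/s → f = ω/(2π) = 31400 Hz = 31.4 kHz.
31.4 kHz > fs/2 = 30 kHz, folds to fs − 31.4 kHz = 28.6 kHz.

28.6 kHz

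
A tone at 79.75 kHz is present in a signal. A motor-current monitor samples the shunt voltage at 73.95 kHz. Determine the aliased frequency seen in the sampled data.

5.8 kHz

79.75 kHz mod fs = 5.8 kHz.
5.8 kHz ≤ fs/2 = 36.975 kHz, appears at 5.8 kHz.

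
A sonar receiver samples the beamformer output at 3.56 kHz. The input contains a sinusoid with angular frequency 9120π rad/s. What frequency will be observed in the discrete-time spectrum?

ω = 9120π rad/s → f = ω/(2π) = 4560 Hz = 4.56 kHz.
4.56 kHz mod fs = 1 kHz.
1 kHz ≤ fs/2 = 1.78 kHz, appears at 1 kHz.

1 kHz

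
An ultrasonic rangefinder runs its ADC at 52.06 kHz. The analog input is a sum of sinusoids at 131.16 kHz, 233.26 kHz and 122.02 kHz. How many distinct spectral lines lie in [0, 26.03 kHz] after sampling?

2

fs/2 = 26.03 kHz.
131.16 kHz mod fs = 27.04 kHz.
27.04 kHz > fs/2 = 26.03 kHz, folds to fs − 27.04 kHz = 25.02 kHz.
233.26 kHz mod fs = 25.02 kHz.
25.02 kHz ≤ fs/2 = 26.03 kHz, appears at 25.02 kHz.
122.02 kHz mod fs = 17.9 kHz.
17.9 kHz ≤ fs/2 = 26.03 kHz, appears at 17.9 kHz.
Distinct values: {17.9 kHz, 25.02 kHz} → 2.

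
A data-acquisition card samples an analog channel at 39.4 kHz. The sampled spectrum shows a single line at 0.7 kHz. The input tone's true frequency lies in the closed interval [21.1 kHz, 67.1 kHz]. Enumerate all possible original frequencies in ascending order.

38.7 kHz, 40.1 kHz

Frequencies that alias to 0.7 kHz are k·fs ± 0.7 kHz for integer k ≥ 0.
k=0: 0.7 kHz.
k=1: 38.7 kHz, 40.1 kHz.
k=2: 78.1 kHz, 79.5 kHz.
Within [21.1 kHz, 67.1 kHz]: 38.7 kHz, 40.1 kHz.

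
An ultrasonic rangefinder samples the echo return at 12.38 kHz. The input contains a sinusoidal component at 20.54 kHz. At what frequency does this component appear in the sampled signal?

4.22 kHz

20.54 kHz mod fs = 8.16 kHz.
8.16 kHz > fs/2 = 6.19 kHz, folds to fs − 8.16 kHz = 4.22 kHz.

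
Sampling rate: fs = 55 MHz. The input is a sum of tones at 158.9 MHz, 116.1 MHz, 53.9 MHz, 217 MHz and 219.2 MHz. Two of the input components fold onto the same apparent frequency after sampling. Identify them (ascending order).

116.1 MHz, 158.9 MHz

fs/2 = 27.5 MHz.
158.9 MHz mod fs = 48.9 MHz.
48.9 MHz > fs/2 = 27.5 MHz, folds to fs − 48.9 MHz = 6.1 MHz.
116.1 MHz mod fs = 6.1 MHz.
6.1 MHz ≤ fs/2 = 27.5 MHz, appears at 6.1 MHz.
53.9 MHz > fs/2 = 27.5 MHz, folds to fs − 53.9 MHz = 1.1 MHz.
217 MHz mod fs = 52 MHz.
52 MHz > fs/2 = 27.5 MHz, folds to fs − 52 MHz = 3 MHz.
219.2 MHz mod fs = 54.2 MHz.
54.2 MHz > fs/2 = 27.5 MHz, folds to fs − 54.2 MHz = 0.8 MHz.
116.1 MHz and 158.9 MHz both map to 6.1 MHz.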